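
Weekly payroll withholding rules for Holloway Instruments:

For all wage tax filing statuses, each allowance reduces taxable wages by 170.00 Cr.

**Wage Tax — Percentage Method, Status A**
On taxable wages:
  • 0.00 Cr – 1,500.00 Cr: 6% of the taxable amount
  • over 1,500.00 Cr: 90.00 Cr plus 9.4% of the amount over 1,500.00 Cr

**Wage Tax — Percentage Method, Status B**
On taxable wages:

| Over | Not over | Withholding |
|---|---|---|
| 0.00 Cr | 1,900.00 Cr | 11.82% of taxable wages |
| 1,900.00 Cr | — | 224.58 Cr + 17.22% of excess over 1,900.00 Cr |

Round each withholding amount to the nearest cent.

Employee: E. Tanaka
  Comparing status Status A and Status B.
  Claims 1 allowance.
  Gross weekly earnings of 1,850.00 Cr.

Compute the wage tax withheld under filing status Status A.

Wage Tax (Status A): taxable = 1,850.00 Cr − 1×170.00 Cr = 1,680.00 Cr
  90.00 Cr + 9.4% × (1,680.00 Cr − 1,500.00 Cr) = 90.00 Cr + 9.4% × 180.00 Cr = 106.92 Cr

106.92 Cr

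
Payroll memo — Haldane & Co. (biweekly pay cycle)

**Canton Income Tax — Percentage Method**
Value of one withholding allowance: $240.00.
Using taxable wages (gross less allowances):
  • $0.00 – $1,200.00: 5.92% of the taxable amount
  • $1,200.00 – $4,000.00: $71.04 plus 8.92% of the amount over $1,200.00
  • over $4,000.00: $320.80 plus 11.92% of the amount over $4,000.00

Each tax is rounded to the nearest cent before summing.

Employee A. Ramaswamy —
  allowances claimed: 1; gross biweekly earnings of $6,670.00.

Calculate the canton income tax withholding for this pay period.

Canton Income Tax: taxable = $6,670.00 − 1×$240.00 = $6,430.00
  $320.80 + 11.92% × ($6,430.00 − $4,000.00) = $320.80 + 11.92% × $2,430.00 = $610.46

$610.46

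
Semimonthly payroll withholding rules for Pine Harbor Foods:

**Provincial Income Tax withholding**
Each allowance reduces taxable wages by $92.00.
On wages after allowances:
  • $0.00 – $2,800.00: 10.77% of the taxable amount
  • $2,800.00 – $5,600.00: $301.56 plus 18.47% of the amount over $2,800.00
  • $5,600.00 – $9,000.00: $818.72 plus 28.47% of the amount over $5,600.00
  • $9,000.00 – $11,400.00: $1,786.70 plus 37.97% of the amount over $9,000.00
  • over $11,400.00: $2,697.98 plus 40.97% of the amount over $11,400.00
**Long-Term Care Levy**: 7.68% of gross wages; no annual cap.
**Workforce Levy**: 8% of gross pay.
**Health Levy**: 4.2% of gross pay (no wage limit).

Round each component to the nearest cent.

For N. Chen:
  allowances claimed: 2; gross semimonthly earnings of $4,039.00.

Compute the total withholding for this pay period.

Provincial Income Tax: taxable = $4,039.00 − 2×$92.00 = $3,855.00
  $301.56 + 18.47% × ($3,855.00 − $2,800.00) = $301.56 + 18.47% × $1,055.00 = $496.42
Long-Term Care Levy: 7.68% × $4,039.00 = $310.20
Workforce Levy: 8% × $4,039.00 = $323.12
Health Levy: 4.2% × $4,039.00 = $169.64
Total: $496.42 + $310.20 + $323.12 + $169.64 = $1,299.38

$1,299.38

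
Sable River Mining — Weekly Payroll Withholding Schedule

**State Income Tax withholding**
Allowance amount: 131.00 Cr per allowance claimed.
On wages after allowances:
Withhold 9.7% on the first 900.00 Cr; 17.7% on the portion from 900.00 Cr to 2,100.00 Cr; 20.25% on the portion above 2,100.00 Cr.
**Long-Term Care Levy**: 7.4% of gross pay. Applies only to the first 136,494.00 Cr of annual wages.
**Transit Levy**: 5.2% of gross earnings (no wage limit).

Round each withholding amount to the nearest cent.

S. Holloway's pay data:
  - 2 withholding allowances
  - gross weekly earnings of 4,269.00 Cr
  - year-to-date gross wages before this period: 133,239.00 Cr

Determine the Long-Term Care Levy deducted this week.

Long-Term Care Levy: cap 136,494.00 Cr − YTD 133,239.00 Cr = 3,255.00 Cr subject; 7.4% × 3,255.00 Cr = 240.87 Cr

240.87 Cr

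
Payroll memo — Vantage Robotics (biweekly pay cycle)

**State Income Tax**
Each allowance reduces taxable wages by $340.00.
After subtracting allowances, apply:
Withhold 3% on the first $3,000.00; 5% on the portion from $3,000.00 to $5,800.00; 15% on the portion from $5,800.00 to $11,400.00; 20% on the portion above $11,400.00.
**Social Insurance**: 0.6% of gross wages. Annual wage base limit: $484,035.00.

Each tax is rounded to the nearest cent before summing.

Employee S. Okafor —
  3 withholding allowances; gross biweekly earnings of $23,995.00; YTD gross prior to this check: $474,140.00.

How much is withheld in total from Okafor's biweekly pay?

State Income Tax: taxable = $23,995.00 − 3×$340.00 = $22,975.00
  $1,070.00 + 20% × ($22,975.00 − $11,400.00) = $1,070.00 + 20% × $11,575.00 = $3,385.00
Social Insurance: cap $484,035.00 − YTD $474,140.00 = $9,895.00 subject; 0.6% × $9,895.00 = $59.37
Total: $3,385.00 + $59.37 = $3,444.37

$3,444.37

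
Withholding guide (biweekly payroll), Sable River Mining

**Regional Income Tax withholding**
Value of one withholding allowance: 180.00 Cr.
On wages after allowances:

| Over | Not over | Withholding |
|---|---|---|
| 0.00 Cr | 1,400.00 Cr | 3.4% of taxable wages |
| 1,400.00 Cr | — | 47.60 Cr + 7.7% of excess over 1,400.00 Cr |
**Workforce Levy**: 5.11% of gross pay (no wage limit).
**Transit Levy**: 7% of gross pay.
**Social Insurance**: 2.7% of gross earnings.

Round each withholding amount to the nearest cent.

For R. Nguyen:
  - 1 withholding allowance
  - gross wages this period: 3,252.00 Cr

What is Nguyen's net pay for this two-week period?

Regional Income Tax: taxable = 3,252.00 Cr − 1×180.00 Cr = 3,072.00 Cr
  47.60 Cr + 7.7% × (3,072.00 Cr − 1,400.00 Cr) = 47.60 Cr + 7.7% × 1,672.00 Cr = 176.34 Cr
Workforce Levy: 5.11% × 3,252.00 Cr = 166.18 Cr
Transit Levy: 7% × 3,252.00 Cr = 227.64 Cr
Social Insurance: 2.7% × 3,252.00 Cr = 87.80 Cr
Total withheld: 176.34 Cr + 166.18 Cr + 227.64 Cr + 87.80 Cr = 657.96 Cr
Net pay: 3,252.00 Cr − 657.96 Cr = 2,594.04 Cr

2,594.04 Cr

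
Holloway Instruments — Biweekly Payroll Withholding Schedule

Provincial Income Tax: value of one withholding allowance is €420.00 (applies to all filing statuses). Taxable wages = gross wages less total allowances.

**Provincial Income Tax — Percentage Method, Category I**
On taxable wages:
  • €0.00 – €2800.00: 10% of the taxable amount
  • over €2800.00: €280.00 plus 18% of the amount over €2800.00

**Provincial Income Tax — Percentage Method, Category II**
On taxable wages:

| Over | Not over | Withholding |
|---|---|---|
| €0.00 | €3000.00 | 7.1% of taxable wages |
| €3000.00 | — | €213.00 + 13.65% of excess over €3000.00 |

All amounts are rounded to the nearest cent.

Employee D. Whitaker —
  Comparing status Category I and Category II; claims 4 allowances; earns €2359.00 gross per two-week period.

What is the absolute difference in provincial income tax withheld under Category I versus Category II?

€19.69

Provincial Income Tax (Category I): taxable = €2359.00 − 4×€420.00 = €679.00
  10% × €679.00 = €67.90
Provincial Income Tax (Category II): taxable = €2359.00 − 4×€420.00 = €679.00
  7.1% × €679.00 = €48.21
Difference: |€67.90 − €48.21| = €19.69 (higher under Category I)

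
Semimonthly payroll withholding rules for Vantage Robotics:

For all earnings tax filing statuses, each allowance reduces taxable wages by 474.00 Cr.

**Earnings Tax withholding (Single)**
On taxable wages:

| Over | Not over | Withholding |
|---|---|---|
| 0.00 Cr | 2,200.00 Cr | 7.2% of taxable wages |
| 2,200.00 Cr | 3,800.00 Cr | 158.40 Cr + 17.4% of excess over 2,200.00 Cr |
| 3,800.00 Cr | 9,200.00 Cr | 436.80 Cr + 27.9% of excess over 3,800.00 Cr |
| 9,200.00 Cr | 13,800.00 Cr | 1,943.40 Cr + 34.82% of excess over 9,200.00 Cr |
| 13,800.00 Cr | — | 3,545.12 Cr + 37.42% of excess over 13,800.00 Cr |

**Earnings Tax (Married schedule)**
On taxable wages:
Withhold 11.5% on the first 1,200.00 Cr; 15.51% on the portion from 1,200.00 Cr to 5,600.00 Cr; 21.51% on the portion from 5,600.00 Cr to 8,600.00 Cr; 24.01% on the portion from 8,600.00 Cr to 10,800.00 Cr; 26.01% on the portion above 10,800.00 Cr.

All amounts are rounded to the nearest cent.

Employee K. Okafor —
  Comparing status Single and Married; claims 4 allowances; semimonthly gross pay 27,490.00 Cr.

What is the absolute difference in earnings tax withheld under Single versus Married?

2,116.55 Cr

Earnings Tax (Single): taxable = 27,490.00 Cr − 4×474.00 Cr = 25,594.00 Cr
  3,545.12 Cr + 37.42% × (25,594.00 Cr − 13,800.00 Cr) = 3,545.12 Cr + 37.42% × 11,794.00 Cr = 7,958.43 Cr
Earnings Tax (Married): taxable = 27,490.00 Cr − 4×474.00 Cr = 25,594.00 Cr
  1,993.96 Cr + 26.01% × (25,594.00 Cr − 10,800.00 Cr) = 1,993.96 Cr + 26.01% × 14,794.00 Cr = 5,841.88 Cr
Difference: |7,958.43 Cr − 5,841.88 Cr| = 2,116.55 Cr (higher under Single)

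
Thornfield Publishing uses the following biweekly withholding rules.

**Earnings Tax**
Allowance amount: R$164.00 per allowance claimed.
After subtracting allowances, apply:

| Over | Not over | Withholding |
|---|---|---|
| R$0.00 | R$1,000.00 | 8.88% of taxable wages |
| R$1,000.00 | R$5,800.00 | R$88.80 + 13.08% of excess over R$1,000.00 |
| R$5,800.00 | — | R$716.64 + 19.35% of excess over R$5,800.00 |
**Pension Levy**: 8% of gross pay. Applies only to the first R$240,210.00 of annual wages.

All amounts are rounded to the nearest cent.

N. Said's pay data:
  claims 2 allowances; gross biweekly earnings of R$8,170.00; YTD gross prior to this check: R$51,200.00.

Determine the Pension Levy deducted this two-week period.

R$653.60

Pension Levy: 8% × R$8,170.00 = R$653.60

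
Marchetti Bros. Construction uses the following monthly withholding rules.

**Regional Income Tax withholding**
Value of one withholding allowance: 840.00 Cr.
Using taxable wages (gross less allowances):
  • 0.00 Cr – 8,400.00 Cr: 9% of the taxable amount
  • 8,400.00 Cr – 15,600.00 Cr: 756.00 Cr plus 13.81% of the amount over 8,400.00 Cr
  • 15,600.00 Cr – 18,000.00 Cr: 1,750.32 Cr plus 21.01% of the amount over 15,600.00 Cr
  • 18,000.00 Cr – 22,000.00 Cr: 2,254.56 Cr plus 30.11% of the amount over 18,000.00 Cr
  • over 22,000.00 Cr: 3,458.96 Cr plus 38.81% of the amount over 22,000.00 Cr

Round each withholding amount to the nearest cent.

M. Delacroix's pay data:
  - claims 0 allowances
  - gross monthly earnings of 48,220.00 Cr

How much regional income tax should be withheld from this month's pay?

13,634.94 Cr

Regional Income Tax: taxable = 48,220.00 Cr
  3,458.96 Cr + 38.81% × (48,220.00 Cr − 22,000.00 Cr) = 3,458.96 Cr + 38.81% × 26,220.00 Cr = 13,634.94 Cr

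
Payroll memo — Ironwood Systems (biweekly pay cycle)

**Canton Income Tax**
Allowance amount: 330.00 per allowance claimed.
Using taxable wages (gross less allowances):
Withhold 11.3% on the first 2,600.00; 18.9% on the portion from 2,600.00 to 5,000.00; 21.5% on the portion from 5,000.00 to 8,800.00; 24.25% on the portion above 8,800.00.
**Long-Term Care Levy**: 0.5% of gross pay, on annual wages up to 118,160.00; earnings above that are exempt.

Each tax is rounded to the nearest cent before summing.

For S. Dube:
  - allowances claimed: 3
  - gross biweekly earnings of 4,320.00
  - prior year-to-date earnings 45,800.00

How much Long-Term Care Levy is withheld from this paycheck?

21.60

Long-Term Care Levy: 0.5% × 4,320.00 = 21.60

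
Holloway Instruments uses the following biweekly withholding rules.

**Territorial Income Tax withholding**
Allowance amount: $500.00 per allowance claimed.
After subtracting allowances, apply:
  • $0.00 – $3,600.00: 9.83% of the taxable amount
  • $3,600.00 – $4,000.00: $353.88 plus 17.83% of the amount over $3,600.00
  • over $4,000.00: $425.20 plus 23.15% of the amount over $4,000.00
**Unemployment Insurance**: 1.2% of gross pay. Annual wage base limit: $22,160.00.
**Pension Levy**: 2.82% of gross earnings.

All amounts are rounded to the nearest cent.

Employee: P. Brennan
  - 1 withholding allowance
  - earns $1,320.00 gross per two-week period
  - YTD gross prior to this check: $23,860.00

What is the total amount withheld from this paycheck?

Territorial Income Tax: taxable = $1,320.00 − 1×$500.00 = $820.00
  9.83% × $820.00 = $80.61
Unemployment Insurance: YTD $23,860.00 ≥ cap $22,160.00 → $0.00
Pension Levy: 2.82% × $1,320.00 = $37.22
Total: $80.61 + $0.00 + $37.22 = $117.83

$117.83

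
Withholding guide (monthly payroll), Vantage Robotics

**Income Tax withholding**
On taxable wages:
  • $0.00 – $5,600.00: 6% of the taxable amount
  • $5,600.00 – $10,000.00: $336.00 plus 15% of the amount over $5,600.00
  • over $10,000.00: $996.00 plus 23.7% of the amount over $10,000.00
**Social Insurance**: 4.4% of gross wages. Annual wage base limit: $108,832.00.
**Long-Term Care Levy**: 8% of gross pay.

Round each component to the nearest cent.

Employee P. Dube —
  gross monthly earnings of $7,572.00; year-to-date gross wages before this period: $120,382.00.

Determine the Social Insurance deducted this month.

$0.00

Social Insurance: YTD $120,382.00 ≥ cap $108,832.00 → $0.00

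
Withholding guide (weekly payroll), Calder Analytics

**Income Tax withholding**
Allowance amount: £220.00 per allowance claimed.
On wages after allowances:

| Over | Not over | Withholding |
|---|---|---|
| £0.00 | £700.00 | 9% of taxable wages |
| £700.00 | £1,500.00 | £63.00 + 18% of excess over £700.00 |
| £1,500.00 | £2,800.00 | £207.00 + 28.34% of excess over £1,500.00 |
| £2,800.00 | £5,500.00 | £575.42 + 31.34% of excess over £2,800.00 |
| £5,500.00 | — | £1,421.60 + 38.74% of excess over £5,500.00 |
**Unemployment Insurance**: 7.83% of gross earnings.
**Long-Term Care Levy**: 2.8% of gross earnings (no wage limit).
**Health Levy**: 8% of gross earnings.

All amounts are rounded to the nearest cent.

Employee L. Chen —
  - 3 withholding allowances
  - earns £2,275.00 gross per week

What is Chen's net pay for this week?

Income Tax: taxable = £2,275.00 − 3×£220.00 = £1,615.00
  £207.00 + 28.34% × (£1,615.00 − £1,500.00) = £207.00 + 28.34% × £115.00 = £239.59
Unemployment Insurance: 7.83% × £2,275.00 = £178.13
Long-Term Care Levy: 2.8% × £2,275.00 = £63.70
Health Levy: 8% × £2,275.00 = £182.00
Total withheld: £239.59 + £178.13 + £63.70 + £182.00 = £663.42
Net pay: £2,275.00 − £663.42 = £1,611.58

£1,611.58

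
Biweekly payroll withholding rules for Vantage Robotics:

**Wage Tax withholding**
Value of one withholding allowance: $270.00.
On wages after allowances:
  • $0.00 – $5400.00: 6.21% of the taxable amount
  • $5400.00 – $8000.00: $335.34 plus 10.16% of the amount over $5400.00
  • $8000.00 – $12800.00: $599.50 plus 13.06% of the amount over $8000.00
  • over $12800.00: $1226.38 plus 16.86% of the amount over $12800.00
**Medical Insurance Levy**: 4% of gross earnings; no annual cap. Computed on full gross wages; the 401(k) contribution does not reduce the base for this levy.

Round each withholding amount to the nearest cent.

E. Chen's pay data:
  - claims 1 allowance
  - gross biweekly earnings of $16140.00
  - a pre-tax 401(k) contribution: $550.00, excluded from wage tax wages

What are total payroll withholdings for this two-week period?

Wage Tax: taxable = $16140.00 − $550.00 − 1×$270.00 = $15320.00
  $1226.38 + 16.86% × ($15320.00 − $12800.00) = $1226.38 + 16.86% × $2520.00 = $1651.25
Medical Insurance Levy: 4% × $16140.00 = $645.60
Total: $1651.25 + $645.60 = $2296.85

$2296.85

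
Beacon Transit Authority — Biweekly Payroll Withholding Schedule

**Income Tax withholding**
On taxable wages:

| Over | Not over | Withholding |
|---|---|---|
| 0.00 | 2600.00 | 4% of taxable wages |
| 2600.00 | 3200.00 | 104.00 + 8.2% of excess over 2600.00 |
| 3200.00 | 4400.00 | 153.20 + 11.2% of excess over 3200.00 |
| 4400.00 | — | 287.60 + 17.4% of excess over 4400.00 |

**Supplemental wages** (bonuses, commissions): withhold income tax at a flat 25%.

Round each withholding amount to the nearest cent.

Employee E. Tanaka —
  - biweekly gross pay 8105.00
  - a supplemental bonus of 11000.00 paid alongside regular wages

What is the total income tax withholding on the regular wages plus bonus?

3682.27

Income Tax: taxable = 8105.00
  287.60 + 17.4% × (8105.00 − 4400.00) = 287.60 + 17.4% × 3705.00 = 932.27
Supplemental (25% flat on bonus): 25% × 11000.00 = 2750.00
Total income tax: 932.27 + 2750.00 = 3682.27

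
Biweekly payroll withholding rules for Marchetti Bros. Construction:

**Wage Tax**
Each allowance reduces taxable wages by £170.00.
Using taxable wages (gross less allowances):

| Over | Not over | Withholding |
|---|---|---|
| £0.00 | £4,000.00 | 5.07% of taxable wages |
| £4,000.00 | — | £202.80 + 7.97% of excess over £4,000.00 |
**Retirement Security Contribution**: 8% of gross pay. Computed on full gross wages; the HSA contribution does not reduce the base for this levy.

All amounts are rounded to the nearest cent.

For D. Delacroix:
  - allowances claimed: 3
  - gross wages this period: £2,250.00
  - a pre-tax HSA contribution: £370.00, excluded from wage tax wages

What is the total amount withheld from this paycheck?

Wage Tax: taxable = £2,250.00 − £370.00 − 3×£170.00 = £1,370.00
  5.07% × £1,370.00 = £69.46
Retirement Security Contribution: 8% × £2,250.00 = £180.00
Total: £69.46 + £180.00 = £249.46

£249.46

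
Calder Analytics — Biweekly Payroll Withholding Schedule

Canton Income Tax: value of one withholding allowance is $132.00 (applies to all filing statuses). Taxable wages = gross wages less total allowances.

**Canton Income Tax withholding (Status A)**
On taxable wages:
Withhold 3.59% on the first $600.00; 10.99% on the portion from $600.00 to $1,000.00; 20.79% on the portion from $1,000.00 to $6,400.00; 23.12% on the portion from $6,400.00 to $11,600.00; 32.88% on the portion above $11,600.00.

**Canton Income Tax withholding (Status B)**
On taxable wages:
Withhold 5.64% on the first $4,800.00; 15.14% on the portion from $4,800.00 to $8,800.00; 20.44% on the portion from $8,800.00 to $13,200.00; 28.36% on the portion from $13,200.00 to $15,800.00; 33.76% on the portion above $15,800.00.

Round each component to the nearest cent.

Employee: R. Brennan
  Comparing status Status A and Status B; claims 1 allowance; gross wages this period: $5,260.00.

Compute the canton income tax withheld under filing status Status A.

$923.71

Canton Income Tax (Status A): taxable = $5,260.00 − 1×$132.00 = $5,128.00
  $65.50 + 20.79% × ($5,128.00 − $1,000.00) = $65.50 + 20.79% × $4,128.00 = $923.71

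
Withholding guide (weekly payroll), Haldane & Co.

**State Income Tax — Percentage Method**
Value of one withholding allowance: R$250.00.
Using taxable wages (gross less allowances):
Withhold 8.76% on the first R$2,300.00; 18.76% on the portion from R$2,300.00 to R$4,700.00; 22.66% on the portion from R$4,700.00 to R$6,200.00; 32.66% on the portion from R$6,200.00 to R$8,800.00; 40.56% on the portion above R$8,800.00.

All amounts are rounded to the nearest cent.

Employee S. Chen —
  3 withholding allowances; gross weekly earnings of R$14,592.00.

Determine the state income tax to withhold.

State Income Tax: taxable = R$14,592.00 − 3×R$250.00 = R$13,842.00
  R$1,840.78 + 40.56% × (R$13,842.00 − R$8,800.00) = R$1,840.78 + 40.56% × R$5,042.00 = R$3,885.82

R$3,885.82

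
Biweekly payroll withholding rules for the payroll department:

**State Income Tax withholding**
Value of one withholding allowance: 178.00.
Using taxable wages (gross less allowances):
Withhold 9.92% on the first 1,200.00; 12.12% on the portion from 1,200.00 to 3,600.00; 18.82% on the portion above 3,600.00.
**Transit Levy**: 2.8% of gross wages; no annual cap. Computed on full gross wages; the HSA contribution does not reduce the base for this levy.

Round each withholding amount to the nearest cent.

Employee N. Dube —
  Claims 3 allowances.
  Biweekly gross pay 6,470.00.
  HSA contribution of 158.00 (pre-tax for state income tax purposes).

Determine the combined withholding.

State Income Tax: taxable = 6,470.00 − 158.00 − 3×178.00 = 5,778.00
  409.92 + 18.82% × (5,778.00 − 3,600.00) = 409.92 + 18.82% × 2,178.00 = 819.82
Transit Levy: 2.8% × 6,470.00 = 181.16
Total: 819.82 + 181.16 = 1,000.98

1,000.98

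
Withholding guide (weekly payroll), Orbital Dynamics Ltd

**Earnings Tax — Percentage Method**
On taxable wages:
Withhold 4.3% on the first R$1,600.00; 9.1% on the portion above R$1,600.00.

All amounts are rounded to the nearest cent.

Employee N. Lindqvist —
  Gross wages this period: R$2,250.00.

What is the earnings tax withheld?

Earnings Tax: taxable = R$2,250.00
  R$68.80 + 9.1% × (R$2,250.00 − R$1,600.00) = R$68.80 + 9.1% × R$650.00 = R$127.95

R$127.95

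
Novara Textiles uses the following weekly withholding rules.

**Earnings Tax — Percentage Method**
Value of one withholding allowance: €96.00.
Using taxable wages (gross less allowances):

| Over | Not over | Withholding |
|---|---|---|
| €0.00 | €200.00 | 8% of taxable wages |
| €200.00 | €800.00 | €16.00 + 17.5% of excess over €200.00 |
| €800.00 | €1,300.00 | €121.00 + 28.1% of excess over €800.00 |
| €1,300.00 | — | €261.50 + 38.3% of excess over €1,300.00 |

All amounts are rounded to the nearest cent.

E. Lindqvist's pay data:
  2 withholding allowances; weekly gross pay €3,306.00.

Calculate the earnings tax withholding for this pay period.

€956.26

Earnings Tax: taxable = €3,306.00 − 2×€96.00 = €3,114.00
  €261.50 + 38.3% × (€3,114.00 − €1,300.00) = €261.50 + 38.3% × €1,814.00 = €956.26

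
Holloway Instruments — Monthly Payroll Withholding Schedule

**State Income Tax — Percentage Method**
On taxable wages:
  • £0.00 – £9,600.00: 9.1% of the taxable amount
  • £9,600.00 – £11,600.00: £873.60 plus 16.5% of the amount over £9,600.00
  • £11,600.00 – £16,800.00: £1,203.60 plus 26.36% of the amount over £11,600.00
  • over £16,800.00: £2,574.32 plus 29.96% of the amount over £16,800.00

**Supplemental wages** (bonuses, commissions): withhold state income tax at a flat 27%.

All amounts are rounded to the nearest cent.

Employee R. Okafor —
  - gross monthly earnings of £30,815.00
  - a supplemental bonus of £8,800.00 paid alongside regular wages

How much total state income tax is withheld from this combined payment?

State Income Tax: taxable = £30,815.00
  £2,574.32 + 29.96% × (£30,815.00 − £16,800.00) = £2,574.32 + 29.96% × £14,015.00 = £6,773.21
Supplemental (27% flat on bonus): 27% × £8,800.00 = £2,376.00
Total state income tax: £6,773.21 + £2,376.00 = £9,149.21

£9,149.21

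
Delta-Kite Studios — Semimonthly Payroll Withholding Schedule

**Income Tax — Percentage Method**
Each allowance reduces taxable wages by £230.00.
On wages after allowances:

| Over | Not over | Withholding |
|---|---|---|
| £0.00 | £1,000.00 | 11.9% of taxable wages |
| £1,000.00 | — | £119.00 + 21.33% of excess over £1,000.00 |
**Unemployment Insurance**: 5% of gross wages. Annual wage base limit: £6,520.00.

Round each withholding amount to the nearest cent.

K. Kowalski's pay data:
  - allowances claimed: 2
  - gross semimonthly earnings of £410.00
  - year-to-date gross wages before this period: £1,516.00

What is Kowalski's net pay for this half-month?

Income Tax: taxable = £410.00 − 2×£230.00 = £-50.00
  Taxable ≤ 0 → £0.00
Unemployment Insurance: 5% × £410.00 = £20.50
Total withheld: £0.00 + £20.50 = £20.50
Net pay: £410.00 − £20.50 = £389.50

£389.50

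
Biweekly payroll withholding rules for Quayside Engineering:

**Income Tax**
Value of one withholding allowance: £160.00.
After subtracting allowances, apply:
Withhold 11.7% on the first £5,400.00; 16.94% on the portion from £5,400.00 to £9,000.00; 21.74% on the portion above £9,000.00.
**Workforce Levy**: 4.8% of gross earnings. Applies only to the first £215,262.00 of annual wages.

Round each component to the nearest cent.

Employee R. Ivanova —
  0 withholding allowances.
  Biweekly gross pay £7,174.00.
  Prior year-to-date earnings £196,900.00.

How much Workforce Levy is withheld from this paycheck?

Workforce Levy: 4.8% × £7,174.00 = £344.35

£344.35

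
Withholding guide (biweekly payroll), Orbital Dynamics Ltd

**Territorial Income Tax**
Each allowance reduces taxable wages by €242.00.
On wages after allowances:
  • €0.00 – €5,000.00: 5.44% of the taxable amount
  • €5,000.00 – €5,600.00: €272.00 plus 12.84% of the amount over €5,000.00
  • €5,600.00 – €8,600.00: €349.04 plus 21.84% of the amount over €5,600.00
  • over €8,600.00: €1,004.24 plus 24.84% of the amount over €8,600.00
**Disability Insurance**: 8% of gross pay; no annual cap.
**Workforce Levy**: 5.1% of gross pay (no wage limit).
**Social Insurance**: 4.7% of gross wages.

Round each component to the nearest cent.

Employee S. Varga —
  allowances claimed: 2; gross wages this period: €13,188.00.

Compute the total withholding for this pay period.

€4,371.14

Territorial Income Tax: taxable = €13,188.00 − 2×€242.00 = €12,704.00
  €1,004.24 + 24.84% × (€12,704.00 − €8,600.00) = €1,004.24 + 24.84% × €4,104.00 = €2,023.67
Disability Insurance: 8% × €13,188.00 = €1,055.04
Workforce Levy: 5.1% × €13,188.00 = €672.59
Social Insurance: 4.7% × €13,188.00 = €619.84
Total: €2,023.67 + €1,055.04 + €672.59 + €619.84 = €4,371.14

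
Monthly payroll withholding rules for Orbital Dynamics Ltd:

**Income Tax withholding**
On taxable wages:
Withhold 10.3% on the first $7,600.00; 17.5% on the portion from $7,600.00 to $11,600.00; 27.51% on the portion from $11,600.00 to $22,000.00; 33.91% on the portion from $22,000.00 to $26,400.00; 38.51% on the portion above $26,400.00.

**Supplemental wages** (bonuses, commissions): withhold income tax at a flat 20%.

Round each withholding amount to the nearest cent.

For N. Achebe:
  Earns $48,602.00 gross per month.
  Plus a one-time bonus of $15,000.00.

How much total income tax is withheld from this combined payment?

$17,385.87

Income Tax: taxable = $48,602.00
  $5,835.88 + 38.51% × ($48,602.00 − $26,400.00) = $5,835.88 + 38.51% × $22,202.00 = $14,385.87
Supplemental (20% flat on bonus): 20% × $15,000.00 = $3,000.00
Total income tax: $14,385.87 + $3,000.00 = $17,385.87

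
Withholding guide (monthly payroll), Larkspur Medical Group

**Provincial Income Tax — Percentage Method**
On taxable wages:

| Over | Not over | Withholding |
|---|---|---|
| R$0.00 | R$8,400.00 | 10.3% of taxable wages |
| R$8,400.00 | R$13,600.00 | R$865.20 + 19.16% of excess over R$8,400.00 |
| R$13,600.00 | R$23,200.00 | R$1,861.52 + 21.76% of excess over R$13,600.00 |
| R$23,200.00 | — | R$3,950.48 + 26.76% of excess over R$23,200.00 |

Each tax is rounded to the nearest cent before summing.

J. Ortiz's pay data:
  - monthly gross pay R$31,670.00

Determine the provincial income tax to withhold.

R$6,217.05

Provincial Income Tax: taxable = R$31,670.00
  R$3,950.48 + 26.76% × (R$31,670.00 − R$23,200.00) = R$3,950.48 + 26.76% × R$8,470.00 = R$6,217.05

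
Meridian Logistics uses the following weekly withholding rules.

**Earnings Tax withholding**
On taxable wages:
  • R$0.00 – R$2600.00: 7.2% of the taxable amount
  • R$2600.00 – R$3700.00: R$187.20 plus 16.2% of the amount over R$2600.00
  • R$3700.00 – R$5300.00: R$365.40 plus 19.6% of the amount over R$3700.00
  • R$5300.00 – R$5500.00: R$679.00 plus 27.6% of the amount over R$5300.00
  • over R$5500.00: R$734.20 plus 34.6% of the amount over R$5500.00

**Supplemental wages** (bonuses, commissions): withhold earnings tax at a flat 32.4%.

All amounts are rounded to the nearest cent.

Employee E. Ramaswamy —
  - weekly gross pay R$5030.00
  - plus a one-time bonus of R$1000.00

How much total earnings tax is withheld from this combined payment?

Earnings Tax: taxable = R$5030.00
  R$365.40 + 19.6% × (R$5030.00 − R$3700.00) = R$365.40 + 19.6% × R$1330.00 = R$626.08
Supplemental (32.4% flat on bonus): 32.4% × R$1000.00 = R$324.00
Total earnings tax: R$626.08 + R$324.00 = R$950.08

R$950.08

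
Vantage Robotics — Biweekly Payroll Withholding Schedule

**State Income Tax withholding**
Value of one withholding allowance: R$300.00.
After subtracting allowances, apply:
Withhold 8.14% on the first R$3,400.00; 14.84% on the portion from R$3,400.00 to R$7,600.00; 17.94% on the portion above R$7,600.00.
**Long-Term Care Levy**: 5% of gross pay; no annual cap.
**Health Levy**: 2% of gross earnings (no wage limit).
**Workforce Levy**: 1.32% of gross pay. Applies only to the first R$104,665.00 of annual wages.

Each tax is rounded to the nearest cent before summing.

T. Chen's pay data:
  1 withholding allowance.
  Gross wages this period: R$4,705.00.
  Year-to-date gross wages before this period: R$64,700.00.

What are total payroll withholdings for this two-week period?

R$817.36

State Income Tax: taxable = R$4,705.00 − 1×R$300.00 = R$4,405.00
  R$276.76 + 14.84% × (R$4,405.00 − R$3,400.00) = R$276.76 + 14.84% × R$1,005.00 = R$425.90
Long-Term Care Levy: 5% × R$4,705.00 = R$235.25
Health Levy: 2% × R$4,705.00 = R$94.10
Workforce Levy: 1.32% × R$4,705.00 = R$62.11
Total: R$425.90 + R$235.25 + R$94.10 + R$62.11 = R$817.36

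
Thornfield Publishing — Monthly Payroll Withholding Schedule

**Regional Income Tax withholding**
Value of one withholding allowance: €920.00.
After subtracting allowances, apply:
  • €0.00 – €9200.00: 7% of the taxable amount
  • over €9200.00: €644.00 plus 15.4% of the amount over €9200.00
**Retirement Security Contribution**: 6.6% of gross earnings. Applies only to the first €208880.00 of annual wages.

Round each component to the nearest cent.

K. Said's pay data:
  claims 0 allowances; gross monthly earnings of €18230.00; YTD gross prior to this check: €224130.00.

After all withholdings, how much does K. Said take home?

Regional Income Tax: taxable = €18230.00
  €644.00 + 15.4% × (€18230.00 − €9200.00) = €644.00 + 15.4% × €9030.00 = €2034.62
Retirement Security Contribution: YTD €224130.00 ≥ cap €208880.00 → €0.00
Total withheld: €2034.62 + €0.00 = €2034.62
Net pay: €18230.00 − €2034.62 = €16195.38

€16195.38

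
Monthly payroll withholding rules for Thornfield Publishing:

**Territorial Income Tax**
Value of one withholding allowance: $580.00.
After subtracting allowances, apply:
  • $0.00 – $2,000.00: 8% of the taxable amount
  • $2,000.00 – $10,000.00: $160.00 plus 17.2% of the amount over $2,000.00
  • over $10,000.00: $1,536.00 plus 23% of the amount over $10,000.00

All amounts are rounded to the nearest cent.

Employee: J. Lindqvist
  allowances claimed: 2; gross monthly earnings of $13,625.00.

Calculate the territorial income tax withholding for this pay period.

Territorial Income Tax: taxable = $13,625.00 − 2×$580.00 = $12,465.00
  $1,536.00 + 23% × ($12,465.00 − $10,000.00) = $1,536.00 + 23% × $2,465.00 = $2,102.95

$2,102.95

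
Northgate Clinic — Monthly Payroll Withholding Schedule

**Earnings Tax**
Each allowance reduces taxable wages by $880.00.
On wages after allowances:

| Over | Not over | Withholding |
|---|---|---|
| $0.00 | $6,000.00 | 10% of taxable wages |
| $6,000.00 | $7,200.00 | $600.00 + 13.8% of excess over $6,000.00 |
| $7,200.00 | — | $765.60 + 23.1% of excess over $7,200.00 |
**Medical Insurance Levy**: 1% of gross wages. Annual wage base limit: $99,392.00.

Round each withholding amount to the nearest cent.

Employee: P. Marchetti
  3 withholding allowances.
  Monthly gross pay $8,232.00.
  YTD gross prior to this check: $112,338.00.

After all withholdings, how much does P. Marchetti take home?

$7,672.80

Earnings Tax: taxable = $8,232.00 − 3×$880.00 = $5,592.00
  10% × $5,592.00 = $559.20
Medical Insurance Levy: YTD $112,338.00 ≥ cap $99,392.00 → $0.00
Total withheld: $559.20 + $0.00 = $559.20
Net pay: $8,232.00 − $559.20 = $7,672.80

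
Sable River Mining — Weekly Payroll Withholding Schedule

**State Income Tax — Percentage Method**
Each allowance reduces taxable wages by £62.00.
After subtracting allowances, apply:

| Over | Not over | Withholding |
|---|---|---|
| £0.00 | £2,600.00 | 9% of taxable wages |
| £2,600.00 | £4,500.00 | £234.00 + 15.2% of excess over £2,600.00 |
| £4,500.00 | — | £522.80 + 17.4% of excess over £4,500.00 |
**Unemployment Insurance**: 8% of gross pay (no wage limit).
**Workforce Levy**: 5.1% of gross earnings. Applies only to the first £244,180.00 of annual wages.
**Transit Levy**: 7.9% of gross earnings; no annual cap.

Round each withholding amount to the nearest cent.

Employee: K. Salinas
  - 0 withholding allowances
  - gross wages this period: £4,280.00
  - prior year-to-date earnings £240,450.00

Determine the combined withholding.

£1,360.11

State Income Tax: taxable = £4,280.00
  £234.00 + 15.2% × (£4,280.00 − £2,600.00) = £234.00 + 15.2% × £1,680.00 = £489.36
Unemployment Insurance: 8% × £4,280.00 = £342.40
Workforce Levy: cap £244,180.00 − YTD £240,450.00 = £3,730.00 subject; 5.1% × £3,730.00 = £190.23
Transit Levy: 7.9% × £4,280.00 = £338.12
Total: £489.36 + £342.40 + £190.23 + £338.12 = £1,360.11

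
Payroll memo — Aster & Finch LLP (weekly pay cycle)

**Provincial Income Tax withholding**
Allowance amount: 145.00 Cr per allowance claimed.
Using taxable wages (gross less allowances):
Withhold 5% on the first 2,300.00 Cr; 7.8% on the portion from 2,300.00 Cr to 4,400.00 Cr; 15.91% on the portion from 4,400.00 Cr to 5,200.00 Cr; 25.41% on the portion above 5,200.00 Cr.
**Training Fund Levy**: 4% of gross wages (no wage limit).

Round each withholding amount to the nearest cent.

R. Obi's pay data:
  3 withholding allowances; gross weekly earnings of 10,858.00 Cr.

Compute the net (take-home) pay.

8,690.44 Cr

Provincial Income Tax: taxable = 10,858.00 Cr − 3×145.00 Cr = 10,423.00 Cr
  406.08 Cr + 25.41% × (10,423.00 Cr − 5,200.00 Cr) = 406.08 Cr + 25.41% × 5,223.00 Cr = 1,733.24 Cr
Training Fund Levy: 4% × 10,858.00 Cr = 434.32 Cr
Total withheld: 1,733.24 Cr + 434.32 Cr = 2,167.56 Cr
Net pay: 10,858.00 Cr − 2,167.56 Cr = 8,690.44 Cr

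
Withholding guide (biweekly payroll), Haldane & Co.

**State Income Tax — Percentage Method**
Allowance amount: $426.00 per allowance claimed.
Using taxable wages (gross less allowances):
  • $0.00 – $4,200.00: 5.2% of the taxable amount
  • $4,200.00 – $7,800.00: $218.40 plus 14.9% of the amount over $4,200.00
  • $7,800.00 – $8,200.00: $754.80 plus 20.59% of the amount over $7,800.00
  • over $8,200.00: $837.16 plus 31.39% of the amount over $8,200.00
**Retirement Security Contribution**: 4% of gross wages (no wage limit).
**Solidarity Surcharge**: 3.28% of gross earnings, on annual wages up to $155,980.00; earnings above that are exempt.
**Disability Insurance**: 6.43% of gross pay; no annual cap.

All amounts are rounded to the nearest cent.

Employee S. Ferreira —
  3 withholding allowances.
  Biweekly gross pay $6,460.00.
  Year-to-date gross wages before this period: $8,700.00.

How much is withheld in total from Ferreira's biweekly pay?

$1,250.39

State Income Tax: taxable = $6,460.00 − 3×$426.00 = $5,182.00
  $218.40 + 14.9% × ($5,182.00 − $4,200.00) = $218.40 + 14.9% × $982.00 = $364.72
Retirement Security Contribution: 4% × $6,460.00 = $258.40
Solidarity Surcharge: 3.28% × $6,460.00 = $211.89
Disability Insurance: 6.43% × $6,460.00 = $415.38
Total: $364.72 + $258.40 + $211.89 + $415.38 = $1,250.39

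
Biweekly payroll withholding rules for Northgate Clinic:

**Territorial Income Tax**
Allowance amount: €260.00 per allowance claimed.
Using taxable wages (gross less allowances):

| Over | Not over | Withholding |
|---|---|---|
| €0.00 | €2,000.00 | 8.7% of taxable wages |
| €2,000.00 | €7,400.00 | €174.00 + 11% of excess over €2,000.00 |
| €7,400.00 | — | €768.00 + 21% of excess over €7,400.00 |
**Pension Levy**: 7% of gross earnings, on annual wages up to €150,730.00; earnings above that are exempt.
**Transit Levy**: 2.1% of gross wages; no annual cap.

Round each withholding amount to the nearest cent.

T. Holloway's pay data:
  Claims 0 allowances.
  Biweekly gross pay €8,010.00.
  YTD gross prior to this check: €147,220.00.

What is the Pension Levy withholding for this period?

Pension Levy: cap €150,730.00 − YTD €147,220.00 = €3,510.00 subject; 7% × €3,510.00 = €245.70

€245.70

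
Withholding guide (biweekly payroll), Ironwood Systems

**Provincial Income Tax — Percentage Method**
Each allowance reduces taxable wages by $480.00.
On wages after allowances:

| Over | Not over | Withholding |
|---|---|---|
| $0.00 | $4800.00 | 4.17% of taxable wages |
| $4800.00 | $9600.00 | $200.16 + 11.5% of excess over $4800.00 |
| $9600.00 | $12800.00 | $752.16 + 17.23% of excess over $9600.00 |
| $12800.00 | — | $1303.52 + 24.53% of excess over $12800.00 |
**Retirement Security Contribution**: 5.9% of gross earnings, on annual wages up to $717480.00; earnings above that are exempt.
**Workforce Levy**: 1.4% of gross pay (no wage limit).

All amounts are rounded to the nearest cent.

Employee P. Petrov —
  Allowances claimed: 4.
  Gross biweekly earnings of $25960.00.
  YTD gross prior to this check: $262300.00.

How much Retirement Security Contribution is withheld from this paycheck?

Retirement Security Contribution: 5.9% × $25960.00 = $1531.64

$1531.64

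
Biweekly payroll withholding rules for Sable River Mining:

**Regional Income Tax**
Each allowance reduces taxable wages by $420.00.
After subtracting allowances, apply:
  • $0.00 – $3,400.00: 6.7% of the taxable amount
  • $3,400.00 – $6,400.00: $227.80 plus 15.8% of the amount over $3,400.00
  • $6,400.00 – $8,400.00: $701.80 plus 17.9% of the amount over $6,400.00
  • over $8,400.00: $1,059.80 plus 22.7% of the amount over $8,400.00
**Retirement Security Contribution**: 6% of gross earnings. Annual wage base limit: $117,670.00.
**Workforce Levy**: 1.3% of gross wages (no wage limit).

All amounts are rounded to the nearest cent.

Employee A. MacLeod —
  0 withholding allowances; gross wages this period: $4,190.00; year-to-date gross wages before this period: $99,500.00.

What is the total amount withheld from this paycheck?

Regional Income Tax: taxable = $4,190.00
  $227.80 + 15.8% × ($4,190.00 − $3,400.00) = $227.80 + 15.8% × $790.00 = $352.62
Retirement Security Contribution: 6% × $4,190.00 = $251.40
Workforce Levy: 1.3% × $4,190.00 = $54.47
Total: $352.62 + $251.40 + $54.47 = $658.49

$658.49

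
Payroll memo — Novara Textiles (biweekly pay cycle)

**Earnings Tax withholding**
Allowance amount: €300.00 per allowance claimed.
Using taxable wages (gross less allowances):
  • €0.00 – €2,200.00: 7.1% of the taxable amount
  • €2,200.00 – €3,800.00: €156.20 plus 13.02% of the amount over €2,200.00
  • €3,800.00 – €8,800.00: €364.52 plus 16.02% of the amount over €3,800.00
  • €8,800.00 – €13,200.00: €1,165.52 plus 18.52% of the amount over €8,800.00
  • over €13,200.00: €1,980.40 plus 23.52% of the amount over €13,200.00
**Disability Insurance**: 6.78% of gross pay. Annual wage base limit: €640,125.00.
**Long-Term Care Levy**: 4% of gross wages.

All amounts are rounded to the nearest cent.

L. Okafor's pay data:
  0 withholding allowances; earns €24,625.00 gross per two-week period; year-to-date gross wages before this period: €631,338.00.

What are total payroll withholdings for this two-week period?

Earnings Tax: taxable = €24,625.00
  €1,980.40 + 23.52% × (€24,625.00 − €13,200.00) = €1,980.40 + 23.52% × €11,425.00 = €4,667.56
Disability Insurance: cap €640,125.00 − YTD €631,338.00 = €8,787.00 subject; 6.78% × €8,787.00 = €595.76
Long-Term Care Levy: 4% × €24,625.00 = €985.00
Total: €4,667.56 + €595.76 + €985.00 = €6,248.32

€6,248.32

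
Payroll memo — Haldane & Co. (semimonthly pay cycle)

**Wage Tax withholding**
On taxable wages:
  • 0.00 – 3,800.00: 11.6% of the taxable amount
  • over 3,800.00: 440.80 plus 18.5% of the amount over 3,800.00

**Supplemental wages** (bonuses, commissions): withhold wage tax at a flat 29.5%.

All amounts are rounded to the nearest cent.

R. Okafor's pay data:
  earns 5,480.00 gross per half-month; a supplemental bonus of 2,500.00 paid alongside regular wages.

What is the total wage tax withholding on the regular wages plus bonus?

Wage Tax: taxable = 5,480.00
  440.80 + 18.5% × (5,480.00 − 3,800.00) = 440.80 + 18.5% × 1,680.00 = 751.60
Supplemental (29.5% flat on bonus): 29.5% × 2,500.00 = 737.50
Total wage tax: 751.60 + 737.50 = 1,489.10

1,489.10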